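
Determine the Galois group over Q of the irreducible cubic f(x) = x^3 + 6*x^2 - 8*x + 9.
Gal(K/Q) = S_3 (symmetric group of order 6)

Compute the discriminant of x^3 + (6)*x^2 + (-8)*x + (9): Δ = -13387. Since Δ is not a rational square, the Galois group is not contained in A_3; it must be the full S_3 (irreducibility of the cubic rules out anything smaller).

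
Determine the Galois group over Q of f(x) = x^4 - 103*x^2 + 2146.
Gal(K/Q) = V_4 (Klein four-group, Z/2Z × Z/2Z)

f factors as (x^2 - 29)(x^2 - 74), so the splitting field is K = Q(sqrt(29), sqrt(74)). The elements 29, 74, 2146 are all non-squares in Q, so sqrt(29) and sqrt(74) generate independent quadratic extensions. Thus [K:Q] = 4 and Gal(K/Q) is generated by the two order-2 automorphisms sqrt(29) ↦ -sqrt(29) and sqrt(74) ↦ -sqrt(74), giving V_4.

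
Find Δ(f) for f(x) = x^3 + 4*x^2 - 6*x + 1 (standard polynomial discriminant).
Δ = 725

For x^3 + a x^2 + b x + c the discriminant is Δ = 18 a b c - 4 a^3 c + a^2 b^2 - 4 b^3 - 27 c^2.
Plug a = 4, b = -6, c = 1:
  18*(4)*(-6)*(1) - 4*(4)^3*(1) + (4)^2*(-6)^2 - 4*(-6)^3 - 27*(1)^2
  = -432 + (-256) + 576 + (864) + (-27)
  = 725.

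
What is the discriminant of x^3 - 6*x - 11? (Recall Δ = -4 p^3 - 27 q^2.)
Δ = -2403

For a depressed cubic x^3 + p x + q the discriminant is Δ = -4 p^3 - 27 q^2 = -4*(-6)^3 - 27*(-11)^2 = 864 - 3267 = -2403.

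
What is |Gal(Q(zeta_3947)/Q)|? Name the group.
|Gal(Q(zeta_3947)/Q)| = phi(3947) = 3946; group ≅ (Z/3947Z)^* ≅ Z/3946Z

The n-th cyclotomic polynomial Φ_3947(x) is the minimal polynomial of zeta_3947 over Q and has degree phi(3947) = 3946. So Q(zeta_3947) is a degree-3946 Galois extension with Galois group (Z/3947Z)^*. (Z/3947Z)^* is cyclic since 3947 is an odd prime power (or 4). Hence Gal(Q(zeta_3947)/Q) ≅ Z/3946Z.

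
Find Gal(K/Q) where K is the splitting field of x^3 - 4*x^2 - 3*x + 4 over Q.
Gal(K/Q) = S_3 (symmetric group of order 6)

Compute the discriminant of x^3 + (-4)*x^2 + (-3)*x + (4): Δ = 1708. Since Δ is not a rational square, the Galois group is not contained in A_3; it must be the full S_3 (irreducibility of the cubic rules out anything smaller).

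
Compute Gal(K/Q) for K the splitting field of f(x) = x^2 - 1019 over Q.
Gal(K/Q) = Z/2Z (cyclic of order 2)

x^2 - 1019 is irreducible over Q since 1019 is not a rational square. The splitting field Q(sqrt(1019)) has degree 2 over Q, and its unique nontrivial automorphism is sqrt(1019) ↦ -sqrt(1019). Hence Gal(Q(sqrt(1019))/Q) = Z/2Z.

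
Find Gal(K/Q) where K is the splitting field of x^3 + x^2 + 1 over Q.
Gal(K/Q) = S_3 (symmetric group of order 6)

Compute the discriminant of x^3 + (1)*x^2 + (0)*x + (1): Δ = -31. Since Δ is not a rational square, the Galois group is not contained in A_3; it must be the full S_3 (irreducibility of the cubic rules out anything smaller).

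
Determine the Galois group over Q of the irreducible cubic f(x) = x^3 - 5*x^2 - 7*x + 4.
Gal(K/Q) = S_3 (symmetric group of order 6)

Compute the discriminant of x^3 + (-5)*x^2 + (-7)*x + (4): Δ = 6685. Since Δ is not a rational square, the Galois group is not contained in A_3; it must be the full S_3 (irreducibility of the cubic rules out anything smaller).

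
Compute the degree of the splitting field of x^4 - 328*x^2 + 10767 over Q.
[K:Q] = 4

f factors as (x^2 - 37)(x^2 - 291); the splitting field is K = Q(sqrt(37), sqrt(291)). Since 37, 291, and 10767 are all non-squares in Q, the three subfields Q(sqrt(37)), Q(sqrt(291)), Q(sqrt(10767)) are distinct degree-2 extensions, so [K:Q] = 4 (Klein four Galois group).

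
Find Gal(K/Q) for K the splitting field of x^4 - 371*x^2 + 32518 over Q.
Gal(K/Q) = V_4 (Klein four-group, Z/2Z × Z/2Z)

f factors as (x^2 - 142)(x^2 - 229), so the splitting field is K = Q(sqrt(142), sqrt(229)). The elements 142, 229, 32518 are all non-squares in Q, so sqrt(142) and sqrt(229) generate independent quadratic extensions. Thus [K:Q] = 4 and Gal(K/Q) is generated by the two order-2 automorphisms sqrt(142) ↦ -sqrt(142) and sqrt(229) ↦ -sqrt(229), giving V_4.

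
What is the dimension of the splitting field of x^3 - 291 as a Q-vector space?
[K:Q] = 6

x^3 - 291 has one real root r = 291^(1/3) and two complex roots r*zeta_3, r*zeta_3^2 where zeta_3 = e^(2*pi*i/3). The splitting field is Q(r, zeta_3). [Q(r):Q] = 3 and [Q(zeta_3):Q] = 2 with gcd = 1, so [Q(r, zeta_3):Q] = 3 * 2 = 6.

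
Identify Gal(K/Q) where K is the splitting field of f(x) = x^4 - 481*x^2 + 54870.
Gal(K/Q) = V_4 (Klein four-group, Z/2Z × Z/2Z)

f factors as (x^2 - 295)(x^2 - 186), so the splitting field is K = Q(sqrt(295), sqrt(186)). The elements 295, 186, 54870 are all non-squares in Q, so sqrt(295) and sqrt(186) generate independent quadratic extensions. Thus [K:Q] = 4 and Gal(K/Q) is generated by the two order-2 automorphisms sqrt(295) ↦ -sqrt(295) and sqrt(186) ↦ -sqrt(186), giving V_4.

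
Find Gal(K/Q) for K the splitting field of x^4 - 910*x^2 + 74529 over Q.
Gal(K/Q) = Z/2Z (cyclic of order 2)

f factors as (x^2 - 91)(x^2 - 819), so the splitting field is K = Q(sqrt(91), sqrt(819)). The squarefree part of 91 is 91 and the squarefree part of 819 is also 91, so sqrt(91) and sqrt(819) are both rational multiples of sqrt(91). Hence Q(sqrt(91)) = Q(sqrt(819)) = Q(sqrt(91)), and the splitting field collapses to a single degree-2 extension with Galois group Z/2Z.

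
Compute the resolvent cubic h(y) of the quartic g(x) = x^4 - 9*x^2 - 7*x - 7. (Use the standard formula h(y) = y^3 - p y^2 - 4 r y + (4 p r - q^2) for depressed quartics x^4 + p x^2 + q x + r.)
h(y) = y^3 + 9*y^2 + 28*y + 203

Identify coefficients: p = -9, q = -7, r = -7.
Plug into h(y) = y^3 - p y^2 - 4 r y + (4 p r - q^2):
  h(y) = y^3 - (-9) y^2 - 4*(-7) y + (4*(-9)*(-7) - (-7)^2)
       = y^3 + (9) y^2 + (28) y + (203).
Simplifying: h(y) = y^3 + 9*y^2 + 28*y + 203.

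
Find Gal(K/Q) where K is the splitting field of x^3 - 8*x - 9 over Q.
Gal(K/Q) = S_3 (symmetric group of order 6)

Compute the discriminant of x^3 + (0)*x^2 + (-8)*x + (-9): Δ = -139. Since Δ is not a rational square, the Galois group is not contained in A_3; it must be the full S_3 (irreducibility of the cubic rules out anything smaller).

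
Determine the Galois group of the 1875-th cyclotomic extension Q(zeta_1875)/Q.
|Gal(Q(zeta_1875)/Q)| = phi(1875) = 1000; group ≅ (Z/1875Z)^* ≅ Z/2Z × Z/500Z

The n-th cyclotomic polynomial Φ_1875(x) is the minimal polynomial of zeta_1875 over Q and has degree phi(1875) = 1000. So Q(zeta_1875) is a degree-1000 Galois extension with Galois group (Z/1875Z)^*. By CRT, (Z/1875Z)^* ≅ (Z/3Z)^* × (Z/625Z)^*. Each prime-power unit group is (Z/3Z)^* ≅ Z/2Z; (Z/625Z)^* ≅ Z/500Z. Hence Gal(Q(zeta_1875)/Q) ≅ Z/2Z × Z/500Z.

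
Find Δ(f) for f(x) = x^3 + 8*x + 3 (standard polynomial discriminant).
Δ = -2291

For x^3 + a x^2 + b x + c the discriminant is Δ = 18 a b c - 4 a^3 c + a^2 b^2 - 4 b^3 - 27 c^2.
Plug a = 0, b = 8, c = 3:
  18*(0)*(8)*(3) - 4*(0)^3*(3) + (0)^2*(8)^2 - 4*(8)^3 - 27*(3)^2
  = 0 + (0) + 0 + (-2048) + (-243)
  = -2291.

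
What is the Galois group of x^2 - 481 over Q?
Gal(K/Q) = Z/2Z (cyclic of order 2)

x^2 - 481 is irreducible over Q since 481 is not a rational square. The splitting field Q(sqrt(481)) has degree 2 over Q, and its unique nontrivial automorphism is sqrt(481) ↦ -sqrt(481). Hence Gal(Q(sqrt(481))/Q) = Z/2Z.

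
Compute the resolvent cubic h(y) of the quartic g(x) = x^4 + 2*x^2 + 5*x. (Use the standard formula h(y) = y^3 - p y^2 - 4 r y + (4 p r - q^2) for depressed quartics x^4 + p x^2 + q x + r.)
h(y) = y^3 - 2*y^2 - 25

Identify coefficients: p = 2, q = 5, r = 0.
Plug into h(y) = y^3 - p y^2 - 4 r y + (4 p r - q^2):
  h(y) = y^3 - (2) y^2 - 4*(0) y + (4*(2)*(0) - (5)^2)
       = y^3 + (-2) y^2 + (0) y + (-25).
Simplifying: h(y) = y^3 - 2*y^2 - 25.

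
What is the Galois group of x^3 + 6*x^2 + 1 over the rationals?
Gal(K/Q) = S_3 (symmetric group of order 6)

Compute the discriminant of x^3 + (6)*x^2 + (0)*x + (1): Δ = -891. Since Δ is not a rational square, the Galois group is not contained in A_3; it must be the full S_3 (irreducibility of the cubic rules out anything smaller).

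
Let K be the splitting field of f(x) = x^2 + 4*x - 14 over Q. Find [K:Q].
[K:Q] = 2

The discriminant of x^2 + (4)*x + (-14) is b^2 - 4c = 16 - (-56) = 72. Since 72 is not a perfect square in Q, the polynomial is irreducible over Q. Its two roots generate a degree-2 extension, so [K:Q] = 2.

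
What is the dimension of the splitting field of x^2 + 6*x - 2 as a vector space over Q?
[K:Q] = 2

The discriminant of x^2 + (6)*x + (-2) is b^2 - 4c = 36 - (-8) = 44. Since 44 is not a perfect square in Q, the polynomial is irreducible over Q. Its two roots generate a degree-2 extension, so [K:Q] = 2.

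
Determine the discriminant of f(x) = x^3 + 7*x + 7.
Δ = -2695

For a depressed cubic x^3 + p x + q the discriminant is Δ = -4 p^3 - 27 q^2 = -4*(7)^3 - 27*(7)^2 = -1372 - 1323 = -2695.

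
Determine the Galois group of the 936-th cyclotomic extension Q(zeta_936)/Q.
|Gal(Q(zeta_936)/Q)| = phi(936) = 288; group ≅ (Z/936Z)^* ≅ Z/2Z × Z/2Z × Z/6Z × Z/12Z

The n-th cyclotomic polynomial Φ_936(x) is the minimal polynomial of zeta_936 over Q and has degree phi(936) = 288. So Q(zeta_936) is a degree-288 Galois extension with Galois group (Z/936Z)^*. By CRT, (Z/936Z)^* ≅ (Z/8Z)^* × (Z/9Z)^* × (Z/13Z)^*. Each prime-power unit group is (Z/8Z)^* ≅ Z/2Z × Z/2Z; (Z/9Z)^* ≅ Z/6Z; (Z/13Z)^* ≅ Z/12Z. Hence Gal(Q(zeta_936)/Q) ≅ Z/2Z × Z/2Z × Z/6Z × Z/12Z.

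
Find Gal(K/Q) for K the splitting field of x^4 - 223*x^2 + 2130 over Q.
Gal(K/Q) = V_4 (Klein four-group, Z/2Z × Z/2Z)

f factors as (x^2 - 213)(x^2 - 10), so the splitting field is K = Q(sqrt(213), sqrt(10)). The elements 213, 10, 2130 are all non-squares in Q, so sqrt(213) and sqrt(10) generate independent quadratic extensions. Thus [K:Q] = 4 and Gal(K/Q) is generated by the two order-2 automorphisms sqrt(213) ↦ -sqrt(213) and sqrt(10) ↦ -sqrt(10), giving V_4.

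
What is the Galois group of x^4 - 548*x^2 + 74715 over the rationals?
Gal(K/Q) = V_4 (Klein four-group, Z/2Z × Z/2Z)

f factors as (x^2 - 293)(x^2 - 255), so the splitting field is K = Q(sqrt(293), sqrt(255)). The elements 293, 255, 74715 are all non-squares in Q, so sqrt(293) and sqrt(255) generate independent quadratic extensions. Thus [K:Q] = 4 and Gal(K/Q) is generated by the two order-2 automorphisms sqrt(293) ↦ -sqrt(293) and sqrt(255) ↦ -sqrt(255), giving V_4.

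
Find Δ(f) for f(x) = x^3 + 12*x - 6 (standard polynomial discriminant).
Δ = -7884

For a depressed cubic x^3 + p x + q the discriminant is Δ = -4 p^3 - 27 q^2 = -4*(12)^3 - 27*(-6)^2 = -6912 - 972 = -7884.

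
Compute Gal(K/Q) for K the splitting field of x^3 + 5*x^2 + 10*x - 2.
Gal(K/Q) = S_3 (symmetric group of order 6)

Compute the discriminant of x^3 + (5)*x^2 + (10)*x + (-2): Δ = -2408. Since Δ is not a rational square, the Galois group is not contained in A_3; it must be the full S_3 (irreducibility of the cubic rules out anything smaller).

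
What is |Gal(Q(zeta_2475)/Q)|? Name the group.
|Gal(Q(zeta_2475)/Q)| = phi(2475) = 1200; group ≅ (Z/2475Z)^* ≅ Z/6Z × Z/10Z × Z/20Z

The n-th cyclotomic polynomial Φ_2475(x) is the minimal polynomial of zeta_2475 over Q and has degree phi(2475) = 1200. So Q(zeta_2475) is a degree-1200 Galois extension with Galois group (Z/2475Z)^*. By CRT, (Z/2475Z)^* ≅ (Z/9Z)^* × (Z/25Z)^* × (Z/11Z)^*. Each prime-power unit group is (Z/9Z)^* ≅ Z/6Z; (Z/25Z)^* ≅ Z/20Z; (Z/11Z)^* ≅ Z/10Z. Hence Gal(Q(zeta_2475)/Q) ≅ Z/6Z × Z/10Z × Z/20Z.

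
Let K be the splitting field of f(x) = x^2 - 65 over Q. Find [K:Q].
[K:Q] = 2

The polynomial x^2 - 65 is irreducible over Q since 65 is not a perfect square. Its splitting field is Q(sqrt(65)), which has degree 2 over Q.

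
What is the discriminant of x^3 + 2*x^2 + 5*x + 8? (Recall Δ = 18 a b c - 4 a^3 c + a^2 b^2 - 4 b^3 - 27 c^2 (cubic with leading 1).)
Δ = -944

For x^3 + a x^2 + b x + c the discriminant is Δ = 18 a b c - 4 a^3 c + a^2 b^2 - 4 b^3 - 27 c^2.
Plug a = 2, b = 5, c = 8:
  18*(2)*(5)*(8) - 4*(2)^3*(8) + (2)^2*(5)^2 - 4*(5)^3 - 27*(8)^2
  = 1440 + (-256) + 100 + (-500) + (-1728)
  = -944.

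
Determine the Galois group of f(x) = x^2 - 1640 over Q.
Gal(K/Q) = Z/2Z (cyclic of order 2)

x^2 - 1640 is irreducible over Q since 1640 is not a rational square. The splitting field Q(sqrt(1640)) has degree 2 over Q, and its unique nontrivial automorphism is sqrt(1640) ↦ -sqrt(1640). Hence Gal(Q(sqrt(1640))/Q) = Z/2Z.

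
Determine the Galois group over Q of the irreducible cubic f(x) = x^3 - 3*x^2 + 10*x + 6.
Gal(K/Q) = S_3 (symmetric group of order 6)

Compute the discriminant of x^3 + (-3)*x^2 + (10)*x + (6): Δ = -6664. Since Δ is not a rational square, the Galois group is not contained in A_3; it must be the full S_3 (irreducibility of the cubic rules out anything smaller).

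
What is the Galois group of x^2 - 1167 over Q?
Gal(K/Q) = Z/2Z (cyclic of order 2)

x^2 - 1167 is irreducible over Q since 1167 is not a rational square. The splitting field Q(sqrt(1167)) has degree 2 over Q, and its unique nontrivial automorphism is sqrt(1167) ↦ -sqrt(1167). Hence Gal(Q(sqrt(1167))/Q) = Z/2Z.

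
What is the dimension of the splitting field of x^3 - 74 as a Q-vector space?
[K:Q] = 6

x^3 - 74 has one real root r = 74^(1/3) and two complex roots r*zeta_3, r*zeta_3^2 where zeta_3 = e^(2*pi*i/3). The splitting field is Q(r, zeta_3). [Q(r):Q] = 3 and [Q(zeta_3):Q] = 2 with gcd = 1, so [Q(r, zeta_3):Q] = 3 * 2 = 6.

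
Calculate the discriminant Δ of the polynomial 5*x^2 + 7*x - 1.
Δ = 69

For a quadratic a x^2 + b x + c the discriminant is Δ = b^2 - 4ac = (7)^2 - 4*(5)*(-1) = 49 - (-20) = 69.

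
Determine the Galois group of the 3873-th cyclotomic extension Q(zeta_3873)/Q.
|Gal(Q(zeta_3873)/Q)| = phi(3873) = 2580; group ≅ (Z/3873Z)^* ≅ Z/2Z × Z/1290Z

The n-th cyclotomic polynomial Φ_3873(x) is the minimal polynomial of zeta_3873 over Q and has degree phi(3873) = 2580. So Q(zeta_3873) is a degree-2580 Galois extension with Galois group (Z/3873Z)^*. By CRT, (Z/3873Z)^* ≅ (Z/3Z)^* × (Z/1291Z)^*. Each prime-power unit group is (Z/3Z)^* ≅ Z/2Z; (Z/1291Z)^* ≅ Z/1290Z. Hence Gal(Q(zeta_3873)/Q) ≅ Z/2Z × Z/1290Z.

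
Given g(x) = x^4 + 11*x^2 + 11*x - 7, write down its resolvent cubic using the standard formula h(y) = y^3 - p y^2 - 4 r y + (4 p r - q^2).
h(y) = y^3 - 11*y^2 + 28*y - 429

Identify coefficients: p = 11, q = 11, r = -7.
Plug into h(y) = y^3 - p y^2 - 4 r y + (4 p r - q^2):
  h(y) = y^3 - (11) y^2 - 4*(-7) y + (4*(11)*(-7) - (11)^2)
       = y^3 + (-11) y^2 + (28) y + (-429).
Simplifying: h(y) = y^3 - 11*y^2 + 28*y - 429.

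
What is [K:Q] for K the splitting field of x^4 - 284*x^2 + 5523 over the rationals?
[K:Q] = 4

f factors as (x^2 - 21)(x^2 - 263); the splitting field is K = Q(sqrt(21), sqrt(263)). Since 21, 263, and 5523 are all non-squares in Q, the three subfields Q(sqrt(21)), Q(sqrt(263)), Q(sqrt(5523)) are distinct degree-2 extensions, so [K:Q] = 4 (Klein four Galois group).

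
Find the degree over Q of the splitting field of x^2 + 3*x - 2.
[K:Q] = 2

The discriminant of x^2 + (3)*x + (-2) is b^2 - 4c = 9 - (-8) = 17. Since 17 is not a perfect square in Q, the polynomial is irreducible over Q. Its two roots generate a degree-2 extension, so [K:Q] = 2.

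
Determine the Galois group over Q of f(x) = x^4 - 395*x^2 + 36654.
Gal(K/Q) = V_4 (Klein four-group, Z/2Z × Z/2Z)

f factors as (x^2 - 246)(x^2 - 149), so the splitting field is K = Q(sqrt(246), sqrt(149)). The elements 246, 149, 36654 are all non-squares in Q, so sqrt(246) and sqrt(149) generate independent quadratic extensions. Thus [K:Q] = 4 and Gal(K/Q) is generated by the two order-2 automorphisms sqrt(246) ↦ -sqrt(246) and sqrt(149) ↦ -sqrt(149), giving V_4.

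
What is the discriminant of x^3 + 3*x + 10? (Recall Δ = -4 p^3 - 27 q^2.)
Δ = -2808

For a depressed cubic x^3 + p x + q the discriminant is Δ = -4 p^3 - 27 q^2 = -4*(3)^3 - 27*(10)^2 = -108 - 2700 = -2808.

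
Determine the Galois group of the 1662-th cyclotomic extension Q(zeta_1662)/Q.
|Gal(Q(zeta_1662)/Q)| = phi(1662) = 552; group ≅ (Z/1662Z)^* ≅ Z/2Z × Z/276Z

The n-th cyclotomic polynomial Φ_1662(x) is the minimal polynomial of zeta_1662 over Q and has degree phi(1662) = 552. So Q(zeta_1662) is a degree-552 Galois extension with Galois group (Z/1662Z)^*. By CRT, (Z/1662Z)^* ≅ (Z/2Z)^* × (Z/3Z)^* × (Z/277Z)^*. Each prime-power unit group is (Z/2Z)^* ≅ trivial group (order 1); (Z/3Z)^* ≅ Z/2Z; (Z/277Z)^* ≅ Z/276Z. Hence Gal(Q(zeta_1662)/Q) ≅ Z/2Z × Z/276Z.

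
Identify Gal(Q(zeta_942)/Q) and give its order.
|Gal(Q(zeta_942)/Q)| = phi(942) = 312; group ≅ (Z/942Z)^* ≅ Z/2Z × Z/156Z

The n-th cyclotomic polynomial Φ_942(x) is the minimal polynomial of zeta_942 over Q and has degree phi(942) = 312. So Q(zeta_942) is a degree-312 Galois extension with Galois group (Z/942Z)^*. By CRT, (Z/942Z)^* ≅ (Z/2Z)^* × (Z/3Z)^* × (Z/157Z)^*. Each prime-power unit group is (Z/2Z)^* ≅ trivial group (order 1); (Z/3Z)^* ≅ Z/2Z; (Z/157Z)^* ≅ Z/156Z. Hence Gal(Q(zeta_942)/Q) ≅ Z/2Z × Z/156Z.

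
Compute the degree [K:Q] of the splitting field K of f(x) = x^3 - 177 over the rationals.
[K:Q] = 6

x^3 - 177 has one real root r = 177^(1/3) and two complex roots r*zeta_3, r*zeta_3^2 where zeta_3 = e^(2*pi*i/3). The splitting field is Q(r, zeta_3). [Q(r):Q] = 3 and [Q(zeta_3):Q] = 2 with gcd = 1, so [Q(r, zeta_3):Q] = 3 * 2 = 6.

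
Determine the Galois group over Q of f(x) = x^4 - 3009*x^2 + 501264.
Gal(K/Q) = Z/2Z (cyclic of order 2)

f factors as (x^2 - 177)(x^2 - 2832), so the splitting field is K = Q(sqrt(177), sqrt(2832)). The squarefree part of 177 is 177 and the squarefree part of 2832 is also 177, so sqrt(177) and sqrt(2832) are both rational multiples of sqrt(177). Hence Q(sqrt(177)) = Q(sqrt(2832)) = Q(sqrt(177)), and the splitting field collapses to a single degree-2 extension with Galois group Z/2Z.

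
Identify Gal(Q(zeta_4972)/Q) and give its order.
|Gal(Q(zeta_4972)/Q)| = phi(4972) = 2240; group ≅ (Z/4972Z)^* ≅ Z/2Z × Z/10Z × Z/112Z

The n-th cyclotomic polynomial Φ_4972(x) is the minimal polynomial of zeta_4972 over Q and has degree phi(4972) = 2240. So Q(zeta_4972) is a degree-2240 Galois extension with Galois group (Z/4972Z)^*. By CRT, (Z/4972Z)^* ≅ (Z/4Z)^* × (Z/11Z)^* × (Z/113Z)^*. Each prime-power unit group is (Z/4Z)^* ≅ Z/2Z; (Z/11Z)^* ≅ Z/10Z; (Z/113Z)^* ≅ Z/112Z. Hence Gal(Q(zeta_4972)/Q) ≅ Z/2Z × Z/10Z × Z/112Z.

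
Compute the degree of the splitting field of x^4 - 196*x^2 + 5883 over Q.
[K:Q] = 4

f factors as (x^2 - 159)(x^2 - 37); the splitting field is K = Q(sqrt(159), sqrt(37)). Since 159, 37, and 5883 are all non-squares in Q, the three subfields Q(sqrt(159)), Q(sqrt(37)), Q(sqrt(5883)) are distinct degree-2 extensions, so [K:Q] = 4 (Klein four Galois group).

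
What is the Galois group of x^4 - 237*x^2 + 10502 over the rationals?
Gal(K/Q) = V_4 (Klein four-group, Z/2Z × Z/2Z)

f factors as (x^2 - 59)(x^2 - 178), so the splitting field is K = Q(sqrt(59), sqrt(178)). The elements 59, 178, 10502 are all non-squares in Q, so sqrt(59) and sqrt(178) generate independent quadratic extensions. Thus [K:Q] = 4 and Gal(K/Q) is generated by the two order-2 automorphisms sqrt(59) ↦ -sqrt(59) and sqrt(178) ↦ -sqrt(178), giving V_4.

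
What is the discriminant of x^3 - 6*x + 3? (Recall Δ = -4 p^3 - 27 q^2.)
Δ = 621

For a depressed cubic x^3 + p x + q the discriminant is Δ = -4 p^3 - 27 q^2 = -4*(-6)^3 - 27*(3)^2 = 864 - 243 = 621.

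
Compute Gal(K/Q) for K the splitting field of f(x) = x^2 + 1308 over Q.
Gal(K/Q) = Z/2Z (cyclic of order 2)

x^2 + 1308 is irreducible over Q since -1308 is not a rational square. The splitting field Q(sqrt(-1308)) has degree 2 over Q, and its unique nontrivial automorphism is sqrt(-1308) ↦ -sqrt(-1308). Hence Gal(Q(sqrt(-1308))/Q) = Z/2Z.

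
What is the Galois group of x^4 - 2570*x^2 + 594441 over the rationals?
Gal(K/Q) = Z/2Z (cyclic of order 2)

f factors as (x^2 - 2313)(x^2 - 257), so the splitting field is K = Q(sqrt(2313), sqrt(257)). The squarefree part of 2313 is 257 and the squarefree part of 257 is also 257, so sqrt(2313) and sqrt(257) are both rational multiples of sqrt(257). Hence Q(sqrt(2313)) = Q(sqrt(257)) = Q(sqrt(257)), and the splitting field collapses to a single degree-2 extension with Galois group Z/2Z.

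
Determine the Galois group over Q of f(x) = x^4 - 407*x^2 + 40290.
Gal(K/Q) = V_4 (Klein four-group, Z/2Z × Z/2Z)

f factors as (x^2 - 170)(x^2 - 237), so the splitting field is K = Q(sqrt(170), sqrt(237)). The elements 170, 237, 40290 are all non-squares in Q, so sqrt(170) and sqrt(237) generate independent quadratic extensions. Thus [K:Q] = 4 and Gal(K/Q) is generated by the two order-2 automorphisms sqrt(170) ↦ -sqrt(170) and sqrt(237) ↦ -sqrt(237), giving V_4.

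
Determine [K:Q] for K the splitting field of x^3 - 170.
[K:Q] = 6

x^3 - 170 has one real root r = 170^(1/3) and two complex roots r*zeta_3, r*zeta_3^2 where zeta_3 = e^(2*pi*i/3). The splitting field is Q(r, zeta_3). [Q(r):Q] = 3 and [Q(zeta_3):Q] = 2 with gcd = 1, so [Q(r, zeta_3):Q] = 3 * 2 = 6.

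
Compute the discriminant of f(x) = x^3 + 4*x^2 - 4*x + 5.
Δ = -2883

For x^3 + a x^2 + b x + c the discriminant is Δ = 18 a b c - 4 a^3 c + a^2 b^2 - 4 b^3 - 27 c^2.
Plug a = 4, b = -4, c = 5:
  18*(4)*(-4)*(5) - 4*(4)^3*(5) + (4)^2*(-4)^2 - 4*(-4)^3 - 27*(5)^2
  = -1440 + (-1280) + 256 + (256) + (-675)
  = -2883.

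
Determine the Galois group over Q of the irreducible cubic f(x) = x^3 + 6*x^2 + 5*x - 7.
Gal(K/Q) = S_3 (symmetric group of order 6)

Compute the discriminant of x^3 + (6)*x^2 + (5)*x + (-7): Δ = 1345. Since Δ is not a rational square, the Galois group is not contained in A_3; it must be the full S_3 (irreducibility of the cubic rules out anything smaller).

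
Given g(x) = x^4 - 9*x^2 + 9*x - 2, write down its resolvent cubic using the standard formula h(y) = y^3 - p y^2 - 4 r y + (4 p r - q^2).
h(y) = y^3 + 9*y^2 + 8*y - 9

Identify coefficients: p = -9, q = 9, r = -2.
Plug into h(y) = y^3 - p y^2 - 4 r y + (4 p r - q^2):
  h(y) = y^3 - (-9) y^2 - 4*(-2) y + (4*(-9)*(-2) - (9)^2)
       = y^3 + (9) y^2 + (8) y + (-9).
Simplifying: h(y) = y^3 + 9*y^2 + 8*y - 9.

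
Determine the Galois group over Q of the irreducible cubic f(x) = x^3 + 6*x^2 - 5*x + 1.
Gal(K/Q) = S_3 (symmetric group of order 6)

Compute the discriminant of x^3 + (6)*x^2 + (-5)*x + (1): Δ = -31. Since Δ is not a rational square, the Galois group is not contained in A_3; it must be the full S_3 (irreducibility of the cubic rules out anything smaller).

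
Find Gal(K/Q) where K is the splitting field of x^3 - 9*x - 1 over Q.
Gal(K/Q) = S_3 (symmetric group of order 6)

Compute the discriminant of x^3 + (0)*x^2 + (-9)*x + (-1): Δ = 2889. Since Δ is not a rational square, the Galois group is not contained in A_3; it must be the full S_3 (irreducibility of the cubic rules out anything smaller).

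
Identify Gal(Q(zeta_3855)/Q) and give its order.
|Gal(Q(zeta_3855)/Q)| = phi(3855) = 2048; group ≅ (Z/3855Z)^* ≅ Z/2Z × Z/4Z × Z/256Z

The n-th cyclotomic polynomial Φ_3855(x) is the minimal polynomial of zeta_3855 over Q and has degree phi(3855) = 2048. So Q(zeta_3855) is a degree-2048 Galois extension with Galois group (Z/3855Z)^*. By CRT, (Z/3855Z)^* ≅ (Z/3Z)^* × (Z/5Z)^* × (Z/257Z)^*. Each prime-power unit group is (Z/3Z)^* ≅ Z/2Z; (Z/5Z)^* ≅ Z/4Z; (Z/257Z)^* ≅ Z/256Z. Hence Gal(Q(zeta_3855)/Q) ≅ Z/2Z × Z/4Z × Z/256Z.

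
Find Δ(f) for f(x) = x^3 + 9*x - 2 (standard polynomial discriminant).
Δ = -3024

For a depressed cubic x^3 + p x + q the discriminant is Δ = -4 p^3 - 27 q^2 = -4*(9)^3 - 27*(-2)^2 = -2916 - 108 = -3024.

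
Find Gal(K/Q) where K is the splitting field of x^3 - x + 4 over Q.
Gal(K/Q) = S_3 (symmetric group of order 6)

Compute the discriminant of x^3 + (0)*x^2 + (-1)*x + (4): Δ = -428. Since Δ is not a rational square, the Galois group is not contained in A_3; it must be the full S_3 (irreducibility of the cubic rules out anything smaller).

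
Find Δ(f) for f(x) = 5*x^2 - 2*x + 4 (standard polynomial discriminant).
Δ = -76

For a quadratic a x^2 + b x + c the discriminant is Δ = b^2 - 4ac = (-2)^2 - 4*(5)*(4) = 4 - (80) = -76.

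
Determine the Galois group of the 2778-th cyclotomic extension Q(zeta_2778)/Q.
|Gal(Q(zeta_2778)/Q)| = phi(2778) = 924; group ≅ (Z/2778Z)^* ≅ Z/2Z × Z/462Z

The n-th cyclotomic polynomial Φ_2778(x) is the minimal polynomial of zeta_2778 over Q and has degree phi(2778) = 924. So Q(zeta_2778) is a degree-924 Galois extension with Galois group (Z/2778Z)^*. By CRT, (Z/2778Z)^* ≅ (Z/2Z)^* × (Z/3Z)^* × (Z/463Z)^*. Each prime-power unit group is (Z/2Z)^* ≅ trivial group (order 1); (Z/3Z)^* ≅ Z/2Z; (Z/463Z)^* ≅ Z/462Z. Hence Gal(Q(zeta_2778)/Q) ≅ Z/2Z × Z/462Z.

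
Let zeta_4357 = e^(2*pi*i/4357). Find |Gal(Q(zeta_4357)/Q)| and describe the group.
|Gal(Q(zeta_4357)/Q)| = phi(4357) = 4356; group ≅ (Z/4357Z)^* ≅ Z/4356Z

The n-th cyclotomic polynomial Φ_4357(x) is the minimal polynomial of zeta_4357 over Q and has degree phi(4357) = 4356. So Q(zeta_4357) is a degree-4356 Galois extension with Galois group (Z/4357Z)^*. (Z/4357Z)^* is cyclic since 4357 is an odd prime power (or 4). Hence Gal(Q(zeta_4357)/Q) ≅ Z/4356Z.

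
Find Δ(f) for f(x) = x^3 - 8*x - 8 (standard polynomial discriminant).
Δ = 320

For a depressed cubic x^3 + p x + q the discriminant is Δ = -4 p^3 - 27 q^2 = -4*(-8)^3 - 27*(-8)^2 = 2048 - 1728 = 320.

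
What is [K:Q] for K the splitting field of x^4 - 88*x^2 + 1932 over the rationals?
[K:Q] = 4

f factors as (x^2 - 46)(x^2 - 42); the splitting field is K = Q(sqrt(46), sqrt(42)). Since 46, 42, and 1932 are all non-squares in Q, the three subfields Q(sqrt(46)), Q(sqrt(42)), Q(sqrt(1932)) are distinct degree-2 extensions, so [K:Q] = 4 (Klein four Galois group).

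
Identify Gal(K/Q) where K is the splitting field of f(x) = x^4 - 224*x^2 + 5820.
Gal(K/Q) = V_4 (Klein four-group, Z/2Z × Z/2Z)

f factors as (x^2 - 194)(x^2 - 30), so the splitting field is K = Q(sqrt(194), sqrt(30)). The elements 194, 30, 5820 are all non-squares in Q, so sqrt(194) and sqrt(30) generate independent quadratic extensions. Thus [K:Q] = 4 and Gal(K/Q) is generated by the two order-2 automorphisms sqrt(194) ↦ -sqrt(194) and sqrt(30) ↦ -sqrt(30), giving V_4.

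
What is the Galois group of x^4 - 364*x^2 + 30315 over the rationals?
Gal(K/Q) = V_4 (Klein four-group, Z/2Z × Z/2Z)

f factors as (x^2 - 129)(x^2 - 235), so the splitting field is K = Q(sqrt(129), sqrt(235)). The elements 129, 235, 30315 are all non-squares in Q, so sqrt(129) and sqrt(235) generate independent quadratic extensions. Thus [K:Q] = 4 and Gal(K/Q) is generated by the two order-2 automorphisms sqrt(129) ↦ -sqrt(129) and sqrt(235) ↦ -sqrt(235), giving V_4.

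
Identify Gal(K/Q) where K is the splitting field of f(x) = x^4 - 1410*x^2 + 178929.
Gal(K/Q) = Z/2Z (cyclic of order 2)

f factors as (x^2 - 141)(x^2 - 1269), so the splitting field is K = Q(sqrt(141), sqrt(1269)). The squarefree part of 141 is 141 and the squarefree part of 1269 is also 141, so sqrt(141) and sqrt(1269) are both rational multiples of sqrt(141). Hence Q(sqrt(141)) = Q(sqrt(1269)) = Q(sqrt(141)), and the splitting field collapses to a single degree-2 extension with Galois group Z/2Z.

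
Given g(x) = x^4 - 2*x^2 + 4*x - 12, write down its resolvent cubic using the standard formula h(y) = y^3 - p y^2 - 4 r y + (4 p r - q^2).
h(y) = y^3 + 2*y^2 + 48*y + 80

Identify coefficients: p = -2, q = 4, r = -12.
Plug into h(y) = y^3 - p y^2 - 4 r y + (4 p r - q^2):
  h(y) = y^3 - (-2) y^2 - 4*(-12) y + (4*(-2)*(-12) - (4)^2)
       = y^3 + (2) y^2 + (48) y + (80).
Simplifying: h(y) = y^3 + 2*y^2 + 48*y + 80.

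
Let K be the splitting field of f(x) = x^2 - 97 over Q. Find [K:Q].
[K:Q] = 2

The polynomial x^2 - 97 is irreducible over Q since 97 is not a perfect square. Its splitting field is Q(sqrt(97)), which has degree 2 over Q.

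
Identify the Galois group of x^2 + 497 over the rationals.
Gal(K/Q) = Z/2Z (cyclic of order 2)

x^2 + 497 is irreducible over Q since -497 is not a rational square. The splitting field Q(sqrt(-497)) has degree 2 over Q, and its unique nontrivial automorphism is sqrt(-497) ↦ -sqrt(-497). Hence Gal(Q(sqrt(-497))/Q) = Z/2Z.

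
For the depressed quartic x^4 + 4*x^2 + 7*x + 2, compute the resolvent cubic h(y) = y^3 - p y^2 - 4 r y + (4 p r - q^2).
h(y) = y^3 - 4*y^2 - 8*y - 17

Identify coefficients: p = 4, q = 7, r = 2.
Plug into h(y) = y^3 - p y^2 - 4 r y + (4 p r - q^2):
  h(y) = y^3 - (4) y^2 - 4*(2) y + (4*(4)*(2) - (7)^2)
       = y^3 + (-4) y^2 + (-8) y + (-17).
Simplifying: h(y) = y^3 - 4*y^2 - 8*y - 17.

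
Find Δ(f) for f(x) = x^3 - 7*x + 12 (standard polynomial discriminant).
Δ = -2516

For a depressed cubic x^3 + p x + q the discriminant is Δ = -4 p^3 - 27 q^2 = -4*(-7)^3 - 27*(12)^2 = 1372 - 3888 = -2516.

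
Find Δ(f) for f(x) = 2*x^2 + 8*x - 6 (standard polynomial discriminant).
Δ = 112

For a quadratic a x^2 + b x + c the discriminant is Δ = b^2 - 4ac = (8)^2 - 4*(2)*(-6) = 64 - (-48) = 112.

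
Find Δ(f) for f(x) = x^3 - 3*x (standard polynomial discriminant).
Δ = 108

For a depressed cubic x^3 + p x + q the discriminant is Δ = -4 p^3 - 27 q^2 = -4*(-3)^3 - 27*(0)^2 = 108 - 0 = 108.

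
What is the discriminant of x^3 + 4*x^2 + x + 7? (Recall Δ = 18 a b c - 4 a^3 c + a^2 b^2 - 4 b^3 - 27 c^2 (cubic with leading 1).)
Δ = -2599

For x^3 + a x^2 + b x + c the discriminant is Δ = 18 a b c - 4 a^3 c + a^2 b^2 - 4 b^3 - 27 c^2.
Plug a = 4, b = 1, c = 7:
  18*(4)*(1)*(7) - 4*(4)^3*(7) + (4)^2*(1)^2 - 4*(1)^3 - 27*(7)^2
  = 504 + (-1792) + 16 + (-4) + (-1323)
  = -2599.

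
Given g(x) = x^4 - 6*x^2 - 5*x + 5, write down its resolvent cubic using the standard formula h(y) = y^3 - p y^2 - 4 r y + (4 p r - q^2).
h(y) = y^3 + 6*y^2 - 20*y - 145

Identify coefficients: p = -6, q = -5, r = 5.
Plug into h(y) = y^3 - p y^2 - 4 r y + (4 p r - q^2):
  h(y) = y^3 - (-6) y^2 - 4*(5) y + (4*(-6)*(5) - (-5)^2)
       = y^3 + (6) y^2 + (-20) y + (-145).
Simplifying: h(y) = y^3 + 6*y^2 - 20*y - 145.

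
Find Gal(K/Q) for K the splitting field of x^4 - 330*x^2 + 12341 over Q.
Gal(K/Q) = V_4 (Klein four-group, Z/2Z × Z/2Z)

f factors as (x^2 - 43)(x^2 - 287), so the splitting field is K = Q(sqrt(43), sqrt(287)). The elements 43, 287, 12341 are all non-squares in Q, so sqrt(43) and sqrt(287) generate independent quadratic extensions. Thus [K:Q] = 4 and Gal(K/Q) is generated by the two order-2 automorphisms sqrt(43) ↦ -sqrt(43) and sqrt(287) ↦ -sqrt(287), giving V_4.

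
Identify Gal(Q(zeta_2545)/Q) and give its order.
|Gal(Q(zeta_2545)/Q)| = phi(2545) = 2032; group ≅ (Z/2545Z)^* ≅ Z/4Z × Z/508Z

The n-th cyclotomic polynomial Φ_2545(x) is the minimal polynomial of zeta_2545 over Q and has degree phi(2545) = 2032. So Q(zeta_2545) is a degree-2032 Galois extension with Galois group (Z/2545Z)^*. By CRT, (Z/2545Z)^* ≅ (Z/5Z)^* × (Z/509Z)^*. Each prime-power unit group is (Z/5Z)^* ≅ Z/4Z; (Z/509Z)^* ≅ Z/508Z. Hence Gal(Q(zeta_2545)/Q) ≅ Z/4Z × Z/508Z.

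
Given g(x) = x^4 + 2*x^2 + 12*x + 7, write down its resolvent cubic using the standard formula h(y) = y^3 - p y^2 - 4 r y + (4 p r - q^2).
h(y) = y^3 - 2*y^2 - 28*y - 88

Identify coefficients: p = 2, q = 12, r = 7.
Plug into h(y) = y^3 - p y^2 - 4 r y + (4 p r - q^2):
  h(y) = y^3 - (2) y^2 - 4*(7) y + (4*(2)*(7) - (12)^2)
       = y^3 + (-2) y^2 + (-28) y + (-88).
Simplifying: h(y) = y^3 - 2*y^2 - 28*y - 88.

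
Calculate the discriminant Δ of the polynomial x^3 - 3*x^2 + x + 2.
Δ = 5

For x^3 + a x^2 + b x + c the discriminant is Δ = 18 a b c - 4 a^3 c + a^2 b^2 - 4 b^3 - 27 c^2.
Plug a = -3, b = 1, c = 2:
  18*(-3)*(1)*(2) - 4*(-3)^3*(2) + (-3)^2*(1)^2 - 4*(1)^3 - 27*(2)^2
  = -108 + (216) + 9 + (-4) + (-108)
  = 5.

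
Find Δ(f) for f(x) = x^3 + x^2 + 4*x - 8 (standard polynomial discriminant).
Δ = -2512

For x^3 + a x^2 + b x + c the discriminant is Δ = 18 a b c - 4 a^3 c + a^2 b^2 - 4 b^3 - 27 c^2.
Plug a = 1, b = 4, c = -8:
  18*(1)*(4)*(-8) - 4*(1)^3*(-8) + (1)^2*(4)^2 - 4*(4)^3 - 27*(-8)^2
  = -576 + (32) + 16 + (-256) + (-1728)
  = -2512.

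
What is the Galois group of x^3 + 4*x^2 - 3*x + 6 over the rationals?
Gal(K/Q) = S_3 (symmetric group of order 6)

Compute the discriminant of x^3 + (4)*x^2 + (-3)*x + (6): Δ = -3552. Since Δ is not a rational square, the Galois group is not contained in A_3; it must be the full S_3 (irreducibility of the cubic rules out anything smaller).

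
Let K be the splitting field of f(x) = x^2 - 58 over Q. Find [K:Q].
[K:Q] = 2

The polynomial x^2 - 58 is irreducible over Q since 58 is not a perfect square. Its splitting field is Q(sqrt(58)), which has degree 2 over Q.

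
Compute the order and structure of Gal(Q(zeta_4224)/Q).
|Gal(Q(zeta_4224)/Q)| = phi(4224) = 1280; group ≅ (Z/4224Z)^* ≅ Z/2Z × Z/2Z × Z/10Z × Z/32Z

The n-th cyclotomic polynomial Φ_4224(x) is the minimal polynomial of zeta_4224 over Q and has degree phi(4224) = 1280. So Q(zeta_4224) is a degree-1280 Galois extension with Galois group (Z/4224Z)^*. By CRT, (Z/4224Z)^* ≅ (Z/128Z)^* × (Z/3Z)^* × (Z/11Z)^*. Each prime-power unit group is (Z/128Z)^* ≅ Z/2Z × Z/32Z; (Z/3Z)^* ≅ Z/2Z; (Z/11Z)^* ≅ Z/10Z. Hence Gal(Q(zeta_4224)/Q) ≅ Z/2Z × Z/2Z × Z/10Z × Z/32Z.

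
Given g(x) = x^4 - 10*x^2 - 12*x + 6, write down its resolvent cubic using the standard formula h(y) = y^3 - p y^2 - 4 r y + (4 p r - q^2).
h(y) = y^3 + 10*y^2 - 24*y - 384

Identify coefficients: p = -10, q = -12, r = 6.
Plug into h(y) = y^3 - p y^2 - 4 r y + (4 p r - q^2):
  h(y) = y^3 - (-10) y^2 - 4*(6) y + (4*(-10)*(6) - (-12)^2)
       = y^3 + (10) y^2 + (-24) y + (-384).
Simplifying: h(y) = y^3 + 10*y^2 - 24*y - 384.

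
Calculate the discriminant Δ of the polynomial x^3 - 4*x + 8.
Δ = -1472

For x^3 + a x^2 + b x + c the discriminant is Δ = 18 a b c - 4 a^3 c + a^2 b^2 - 4 b^3 - 27 c^2.
Plug a = 0, b = -4, c = 8:
  18*(0)*(-4)*(8) - 4*(0)^3*(8) + (0)^2*(-4)^2 - 4*(-4)^3 - 27*(8)^2
  = 0 + (0) + 0 + (256) + (-1728)
  = -1472.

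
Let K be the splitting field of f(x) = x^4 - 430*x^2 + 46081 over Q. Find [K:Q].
[K:Q] = 4

f factors as (x^2 - 203)(x^2 - 227); the splitting field is K = Q(sqrt(203), sqrt(227)). Since 203, 227, and 46081 are all non-squares in Q, the three subfields Q(sqrt(203)), Q(sqrt(227)), Q(sqrt(46081)) are distinct degree-2 extensions, so [K:Q] = 4 (Klein four Galois group).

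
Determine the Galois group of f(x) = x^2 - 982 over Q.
Gal(K/Q) = Z/2Z (cyclic of order 2)

x^2 - 982 is irreducible over Q since 982 is not a rational square. The splitting field Q(sqrt(982)) has degree 2 over Q, and its unique nontrivial automorphism is sqrt(982) ↦ -sqrt(982). Hence Gal(Q(sqrt(982))/Q) = Z/2Z.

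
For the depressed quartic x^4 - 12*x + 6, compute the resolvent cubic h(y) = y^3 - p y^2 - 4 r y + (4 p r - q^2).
h(y) = y^3 - 24*y - 144

Identify coefficients: p = 0, q = -12, r = 6.
Plug into h(y) = y^3 - p y^2 - 4 r y + (4 p r - q^2):
  h(y) = y^3 - (0) y^2 - 4*(6) y + (4*(0)*(6) - (-12)^2)
       = y^3 + (0) y^2 + (-24) y + (-144).
Simplifying: h(y) = y^3 - 24*y - 144.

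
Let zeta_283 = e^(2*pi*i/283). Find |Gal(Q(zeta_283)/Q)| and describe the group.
|Gal(Q(zeta_283)/Q)| = phi(283) = 282; group ≅ (Z/283Z)^* ≅ Z/282Z

The n-th cyclotomic polynomial Φ_283(x) is the minimal polynomial of zeta_283 over Q and has degree phi(283) = 282. So Q(zeta_283) is a degree-282 Galois extension with Galois group (Z/283Z)^*. (Z/283Z)^* is cyclic since 283 is an odd prime power (or 4). Hence Gal(Q(zeta_283)/Q) ≅ Z/282Z.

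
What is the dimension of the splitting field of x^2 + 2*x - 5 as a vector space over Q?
[K:Q] = 2

The discriminant of x^2 + (2)*x + (-5) is b^2 - 4c = 4 - (-20) = 24. Since 24 is not a perfect square in Q, the polynomial is irreducible over Q. Its two roots generate a degree-2 extension, so [K:Q] = 2.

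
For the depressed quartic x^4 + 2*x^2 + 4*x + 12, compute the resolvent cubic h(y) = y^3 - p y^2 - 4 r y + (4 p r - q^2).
h(y) = y^3 - 2*y^2 - 48*y + 80

Identify coefficients: p = 2, q = 4, r = 12.
Plug into h(y) = y^3 - p y^2 - 4 r y + (4 p r - q^2):
  h(y) = y^3 - (2) y^2 - 4*(12) y + (4*(2)*(12) - (4)^2)
       = y^3 + (-2) y^2 + (-48) y + (80).
Simplifying: h(y) = y^3 - 2*y^2 - 48*y + 80.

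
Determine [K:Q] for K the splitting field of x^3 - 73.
[K:Q] = 6

x^3 - 73 has one real root r = 73^(1/3) and two complex roots r*zeta_3, r*zeta_3^2 where zeta_3 = e^(2*pi*i/3). The splitting field is Q(r, zeta_3). [Q(r):Q] = 3 and [Q(zeta_3):Q] = 2 with gcd = 1, so [Q(r, zeta_3):Q] = 3 * 2 = 6.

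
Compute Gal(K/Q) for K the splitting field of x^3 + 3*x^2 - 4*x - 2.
Gal(K/Q) = S_3 (symmetric group of order 6)

Compute the discriminant of x^3 + (3)*x^2 + (-4)*x + (-2): Δ = 940. Since Δ is not a rational square, the Galois group is not contained in A_3; it must be the full S_3 (irreducibility of the cubic rules out anything smaller).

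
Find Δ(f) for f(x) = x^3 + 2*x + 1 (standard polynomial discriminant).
Δ = -59

For a depressed cubic x^3 + p x + q the discriminant is Δ = -4 p^3 - 27 q^2 = -4*(2)^3 - 27*(1)^2 = -32 - 27 = -59.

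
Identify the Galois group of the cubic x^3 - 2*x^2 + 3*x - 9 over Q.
Gal(K/Q) = S_3 (symmetric group of order 6)

Compute the discriminant of x^3 + (-2)*x^2 + (3)*x + (-9): Δ = -1575. Since Δ is not a rational square, the Galois group is not contained in A_3; it must be the full S_3 (irreducibility of the cubic rules out anything smaller).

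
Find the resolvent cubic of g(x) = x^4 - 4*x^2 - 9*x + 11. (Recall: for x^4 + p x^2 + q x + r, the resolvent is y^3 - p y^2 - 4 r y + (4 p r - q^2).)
h(y) = y^3 + 4*y^2 - 44*y - 257

Identify coefficients: p = -4, q = -9, r = 11.
Plug into h(y) = y^3 - p y^2 - 4 r y + (4 p r - q^2):
  h(y) = y^3 - (-4) y^2 - 4*(11) y + (4*(-4)*(11) - (-9)^2)
       = y^3 + (4) y^2 + (-44) y + (-257).
Simplifying: h(y) = y^3 + 4*y^2 - 44*y - 257.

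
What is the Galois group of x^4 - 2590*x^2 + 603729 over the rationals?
Gal(K/Q) = Z/2Z (cyclic of order 2)

f factors as (x^2 - 2331)(x^2 - 259), so the splitting field is K = Q(sqrt(2331), sqrt(259)). The squarefree part of 2331 is 259 and the squarefree part of 259 is also 259, so sqrt(2331) and sqrt(259) are both rational multiples of sqrt(259). Hence Q(sqrt(2331)) = Q(sqrt(259)) = Q(sqrt(259)), and the splitting field collapses to a single degree-2 extension with Galois group Z/2Z.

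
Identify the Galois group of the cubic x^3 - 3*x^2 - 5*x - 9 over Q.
Gal(K/Q) = S_3 (symmetric group of order 6)

Compute the discriminant of x^3 + (-3)*x^2 + (-5)*x + (-9): Δ = -4864. Since Δ is not a rational square, the Galois group is not contained in A_3; it must be the full S_3 (irreducibility of the cubic rules out anything smaller).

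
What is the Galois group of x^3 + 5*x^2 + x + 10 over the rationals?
Gal(K/Q) = S_3 (symmetric group of order 6)

Compute the discriminant of x^3 + (5)*x^2 + (1)*x + (10): Δ = -6779. Since Δ is not a rational square, the Galois group is not contained in A_3; it must be the full S_3 (irreducibility of the cubic rules out anything smaller).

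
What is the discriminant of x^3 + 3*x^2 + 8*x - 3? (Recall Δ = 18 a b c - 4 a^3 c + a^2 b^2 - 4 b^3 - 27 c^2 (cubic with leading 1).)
Δ = -2687

For x^3 + a x^2 + b x + c the discriminant is Δ = 18 a b c - 4 a^3 c + a^2 b^2 - 4 b^3 - 27 c^2.
Plug a = 3, b = 8, c = -3:
  18*(3)*(8)*(-3) - 4*(3)^3*(-3) + (3)^2*(8)^2 - 4*(8)^3 - 27*(-3)^2
  = -1296 + (324) + 576 + (-2048) + (-243)
  = -2687.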